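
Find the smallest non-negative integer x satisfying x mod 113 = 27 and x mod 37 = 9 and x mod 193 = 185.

Combine the congruences pairwise.
From x ≡ 27 (mod 113) write x = 27 + 113t. Substituting into x ≡ 9 (mod 37) gives 113t ≡ 19 (mod 37), and since 2⁻¹ ≡ 19 (mod 37), t ≡ 28. Hence x ≡ 27 + 113·28 = 3191 (mod 4181).
From x ≡ 3191 (mod 4181) write x = 3191 + 4181t. Substituting into x ≡ 185 (mod 193) gives 4181t ≡ 82 (mod 193), and since 128⁻¹ ≡ 95 (mod 193), t ≡ 70. Hence x ≡ 3191 + 4181·70 = 295861 (mod 806933).

295861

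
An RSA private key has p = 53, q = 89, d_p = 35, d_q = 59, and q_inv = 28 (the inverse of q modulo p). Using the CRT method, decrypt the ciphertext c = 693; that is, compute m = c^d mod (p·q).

3504

m₁ = c^(d_p) mod p: c ≡ 4 (mod 53), and 4^35 mod 53 = 6.
m₂ = c^(d_q) mod q: c ≡ 70 (mod 89), and 70^59 mod 89 = 33.
h = q_inv·(m₁ − m₂) mod p = 28·(6 − 33) mod 53 = 39.
m = m₂ + h·q = 33 + 39·89 = 3504.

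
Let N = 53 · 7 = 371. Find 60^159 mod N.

78

Mod 53: 60 ≡ 7; by Fermat, exponent reduces to 159 mod 52 = 3; 7^3 ≡ 25 (mod 53).
Mod 7: 60 ≡ 4; by Fermat, exponent reduces to 159 mod 6 = 3; 4^3 ≡ 1 (mod 7).
Combine by CRT: x ≡ 25 (mod 53), x ≡ 1 (mod 7) ⇒ x ≡ 78 (mod 371).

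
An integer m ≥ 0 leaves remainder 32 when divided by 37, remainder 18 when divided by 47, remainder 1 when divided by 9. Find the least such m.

3214

From m ≡ 32 (mod 37) write m = 32 + 37t. Substituting into m ≡ 18 (mod 47) gives 37t ≡ 33 (mod 47), and since 37⁻¹ ≡ 14 (mod 47), t ≡ 39. Hence m ≡ 32 + 37·39 = 1475 (mod 1739).
From m ≡ 1475 (mod 1739) write m = 1475 + 1739t. Substituting into m ≡ 1 (mod 9) gives 1739t ≡ 2 (mod 9), and since 2⁻¹ ≡ 5 (mod 9), t ≡ 1. Hence m ≡ 1475 + 1739·1 = 3214 (mod 15651).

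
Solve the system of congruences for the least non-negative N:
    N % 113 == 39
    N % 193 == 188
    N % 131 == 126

2326031

The moduli are pairwise coprime; M = 113·193·131 = 2856979.
M/113 = 25283; 25283 ≡ 84 (mod 113); 84·74 ≡ 1, so inverse 74.
M/193 = 14803; 14803 ≡ 135 (mod 193); 135·183 ≡ 1, so inverse 183.
M/131 = 21809; 21809 ≡ 63 (mod 131); 63·52 ≡ 1, so inverse 52.
N ≡ 39·25283·74 + 188·14803·183 + 126·21809·52 = 725141718.
725141718 mod 2856979 = 2326031.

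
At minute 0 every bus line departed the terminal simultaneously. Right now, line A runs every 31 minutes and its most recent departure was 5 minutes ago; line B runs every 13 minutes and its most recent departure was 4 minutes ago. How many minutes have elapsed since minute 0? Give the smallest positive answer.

160

Combine the congruences pairwise.
From t ≡ 5 (mod 31) write t = 5 + 31s. Substituting into t ≡ 4 (mod 13) gives 31s ≡ 12 (mod 13), and since 5⁻¹ ≡ 8 (mod 13), s ≡ 5. Hence t ≡ 5 + 31·5 = 160 (mod 403).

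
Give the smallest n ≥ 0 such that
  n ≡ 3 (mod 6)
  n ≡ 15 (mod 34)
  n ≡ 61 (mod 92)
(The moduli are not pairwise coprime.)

2361

gcd(6, 34) = 2 and 2 | (15 − 3), so the pair is consistent; merging gives n ≡ 15 (mod 102), where 102 = lcm(6, 34).
gcd(102, 92) = 2 and 2 | (61 − 15), so the pair is consistent; merging gives n ≡ 2361 (mod 4692), where 4692 = lcm(102, 92).
The solution is unique modulo lcm(6, 34, 92) = 4692.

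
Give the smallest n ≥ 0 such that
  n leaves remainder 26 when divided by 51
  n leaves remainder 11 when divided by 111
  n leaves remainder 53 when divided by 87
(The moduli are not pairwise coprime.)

20324

Combine the congruences pairwise.
gcd(51, 111) = 3 and 3 | (11 − 26), so the pair is consistent; merging gives n ≡ 1454 (mod 1887), where 1887 = lcm(51, 111).
gcd(1887, 87) = 3 and 3 | (53 − 1454), so the pair is consistent; merging gives n ≡ 20324 (mod 54723), where 54723 = lcm(1887, 87).
The solution is unique modulo lcm(51, 111, 87) = 54723.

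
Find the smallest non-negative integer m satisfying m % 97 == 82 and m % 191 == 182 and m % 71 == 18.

The moduli are pairwise coprime; N = 97·191·71 = 1315417.
N/97 = 13561; 13561 ≡ 78 (mod 97); 78·51 ≡ 1, so inverse 51.
N/191 = 6887; 6887 ≡ 11 (mod 191); 11·139 ≡ 1, so inverse 139.
N/71 = 18527; 18527 ≡ 67 (mod 71); 67·53 ≡ 1, so inverse 53.
m ≡ 82·13561·51 + 182·6887·139 + 18·18527·53 = 248614186.
248614186 mod 1315417 = 373.

373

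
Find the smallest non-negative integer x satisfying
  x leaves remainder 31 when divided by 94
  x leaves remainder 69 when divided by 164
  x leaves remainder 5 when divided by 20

4825

gcd(94, 164) = 2 and 2 | (69 − 31), so the pair is consistent; merging gives x ≡ 4825 (mod 7708), where 7708 = lcm(94, 164).
gcd(7708, 20) = 4 and 4 | (5 − 4825), so the pair is consistent; merging gives x ≡ 4825 (mod 38540), where 38540 = lcm(7708, 20).
The solution is unique modulo lcm(94, 164, 20) = 38540.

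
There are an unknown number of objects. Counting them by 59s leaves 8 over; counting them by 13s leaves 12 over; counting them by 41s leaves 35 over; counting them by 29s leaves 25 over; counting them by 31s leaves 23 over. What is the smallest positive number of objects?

24418692

The moduli are pairwise coprime; M = 59·13·41·29·31 = 28270853.
M/59 = 479167; 479167 ≡ 28 (mod 59); 28·19 ≡ 1, so inverse 19.
M/13 = 2174681; 2174681 ≡ 2 (mod 13); 2·7 ≡ 1, so inverse 7.
M/41 = 689533; 689533 ≡ 36 (mod 41); 36·8 ≡ 1, so inverse 8.
M/29 = 974857; 974857 ≡ 22 (mod 29); 22·4 ≡ 1, so inverse 4.
M/31 = 911963; 911963 ≡ 5 (mod 31); 5·25 ≡ 1, so inverse 25.
N ≡ 8·479167·19 + 12·2174681·7 + 35·689533·8 + 25·974857·4 + 23·911963·25 = 1070440253.
1070440253 mod 28270853 = 24418692.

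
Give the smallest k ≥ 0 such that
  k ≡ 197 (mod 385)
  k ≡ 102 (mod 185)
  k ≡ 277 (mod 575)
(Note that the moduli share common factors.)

Combine the congruences pairwise.
gcd(385, 185) = 5 and 5 | (102 − 197), so the pair is consistent; merging gives k ≡ 2507 (mod 14245), where 14245 = lcm(385, 185).
gcd(14245, 575) = 5 and 5 | (277 − 2507), so the pair is consistent; merging gives k ≡ 372877 (mod 1638175), where 1638175 = lcm(14245, 575).
The solution is unique modulo lcm(385, 185, 575) = 1638175.

372877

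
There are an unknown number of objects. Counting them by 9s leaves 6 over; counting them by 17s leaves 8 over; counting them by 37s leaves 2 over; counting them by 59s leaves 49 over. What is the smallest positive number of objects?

236580

From N ≡ 6 (mod 9) write N = 6 + 9t. Substituting into N ≡ 8 (mod 17) gives 9t ≡ 2 (mod 17), and since 9⁻¹ ≡ 2 (mod 17), t ≡ 4. Hence N ≡ 6 + 9·4 = 42 (mod 153).
From N ≡ 42 (mod 153) write N = 42 + 153t. Substituting into N ≡ 2 (mod 37) gives 153t ≡ 34 (mod 37), and since 5⁻¹ ≡ 15 (mod 37), t ≡ 29. Hence N ≡ 42 + 153·29 = 4479 (mod 5661).
From N ≡ 4479 (mod 5661) write N = 4479 + 5661t. Substituting into N ≡ 49 (mod 59) gives 5661t ≡ 54 (mod 59), and since 56⁻¹ ≡ 39 (mod 59), t ≡ 41. Hence N ≡ 4479 + 5661·41 = 236580 (mod 333999).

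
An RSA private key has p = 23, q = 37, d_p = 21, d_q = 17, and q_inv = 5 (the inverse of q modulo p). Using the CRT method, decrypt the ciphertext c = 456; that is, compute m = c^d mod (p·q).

293

m₁ = c^(d_p) mod p: c ≡ 19 (mod 23), and 19^21 mod 23 = 17.
m₂ = c^(d_q) mod q: c ≡ 12 (mod 37), and 12^17 mod 37 = 34.
h = q_inv·(m₁ − m₂) mod p = 5·(17 − 34) mod 23 = 7.
m = m₂ + h·q = 34 + 7·37 = 293.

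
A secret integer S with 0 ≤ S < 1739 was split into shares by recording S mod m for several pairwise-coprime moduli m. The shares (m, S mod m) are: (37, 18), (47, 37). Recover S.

1165

From S ≡ 18 (mod 37) write S = 18 + 37t. Substituting into S ≡ 37 (mod 47) gives 37t ≡ 19 (mod 47), and since 37⁻¹ ≡ 14 (mod 47), t ≡ 31. Hence S ≡ 18 + 37·31 = 1165 (mod 1739).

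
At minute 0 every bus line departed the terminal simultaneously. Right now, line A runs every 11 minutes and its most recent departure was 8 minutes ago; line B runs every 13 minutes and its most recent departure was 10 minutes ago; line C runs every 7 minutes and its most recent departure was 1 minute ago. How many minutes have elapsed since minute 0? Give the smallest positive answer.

The moduli are pairwise coprime; N = 11·13·7 = 1001.
N/11 = 91; 91 ≡ 3 (mod 11); 3·4 ≡ 1, so inverse 4.
N/13 = 77; 77 ≡ 12 (mod 13); 12·12 ≡ 1, so inverse 12.
N/7 = 143; 143 ≡ 3 (mod 7); 3·5 ≡ 1, so inverse 5.
t ≡ 8·91·4 + 10·77·12 + 1·143·5 = 12867.
12867 mod 1001 = 855.

855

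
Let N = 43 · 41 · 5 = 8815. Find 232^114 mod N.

Mod 43: 232 ≡ 17; by Fermat, exponent reduces to 114 mod 42 = 30; 17^30 ≡ 41 (mod 43).
Mod 41: 232 ≡ 27; by Fermat, exponent reduces to 114 mod 40 = 34; 27^34 ≡ 32 (mod 41).
Mod 5: 232 ≡ 2; by Fermat, exponent reduces to 114 mod 4 = 2; 2^2 ≡ 4 (mod 5).
Combine by CRT: x ≡ 41 (mod 43), x ≡ 32 (mod 41), x ≡ 4 (mod 5) ⇒ x ≡ 729 (mod 8815).

729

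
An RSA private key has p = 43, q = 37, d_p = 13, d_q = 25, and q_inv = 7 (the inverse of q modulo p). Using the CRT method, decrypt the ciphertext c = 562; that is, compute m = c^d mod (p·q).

m₁ = c^(d_p) mod p: c ≡ 3 (mod 43), and 3^13 mod 43 = 12.
m₂ = c^(d_q) mod q: c ≡ 7 (mod 37), and 7^25 mod 37 = 34.
h = q_inv·(m₁ − m₂) mod p = 7·(12 − 34) mod 43 = 18.
m = m₂ + h·q = 34 + 18·37 = 700.

700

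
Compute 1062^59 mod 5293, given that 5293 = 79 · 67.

5267

Mod 79: 1062 ≡ 35; 35^59 ≡ 53 (mod 79).
Mod 67: 1062 ≡ 57; 57^59 ≡ 41 (mod 67).
Combine by CRT: x ≡ 53 (mod 79), x ≡ 41 (mod 67) ⇒ x ≡ 5267 (mod 5293).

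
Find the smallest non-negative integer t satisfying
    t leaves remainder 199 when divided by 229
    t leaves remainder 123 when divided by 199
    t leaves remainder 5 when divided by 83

1372825

Combine the congruences pairwise.
From t ≡ 199 (mod 229) write t = 199 + 229s. Substituting into t ≡ 123 (mod 199) gives 229s ≡ 123 (mod 199), and since 30⁻¹ ≡ 73 (mod 199), s ≡ 24. Hence t ≡ 199 + 229·24 = 5695 (mod 45571).
From t ≡ 5695 (mod 45571) write t = 5695 + 45571s. Substituting into t ≡ 5 (mod 83) gives 45571s ≡ 37 (mod 83), and since 4⁻¹ ≡ 21 (mod 83), s ≡ 30. Hence t ≡ 5695 + 45571·30 = 1372825 (mod 3782393).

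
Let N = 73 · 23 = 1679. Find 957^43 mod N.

Mod 73: 957 ≡ 8; 8^43 ≡ 8 (mod 73).
Mod 23: 957 ≡ 14; by Fermat, exponent reduces to 43 mod 22 = 21; 14^21 ≡ 5 (mod 23).
Combine by CRT: x ≡ 8 (mod 73), x ≡ 5 (mod 23) ⇒ x ≡ 373 (mod 1679).

373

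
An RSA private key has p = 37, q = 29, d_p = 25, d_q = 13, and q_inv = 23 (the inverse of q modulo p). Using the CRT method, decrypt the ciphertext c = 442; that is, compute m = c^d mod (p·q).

54

m₁ = c^(d_p) mod p: c ≡ 35 (mod 37), and 35^25 mod 37 = 17.
m₂ = c^(d_q) mod q: c ≡ 7 (mod 29), and 7^13 mod 29 = 25.
h = q_inv·(m₁ − m₂) mod p = 23·(17 − 25) mod 37 = 1.
m = m₂ + h·q = 25 + 1·29 = 54.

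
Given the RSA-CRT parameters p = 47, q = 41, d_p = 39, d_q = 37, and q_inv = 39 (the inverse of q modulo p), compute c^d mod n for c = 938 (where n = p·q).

922

m₁ = c^(d_p) mod p: c ≡ 45 (mod 47), and 45^39 mod 47 = 29.
m₂ = c^(d_q) mod q: c ≡ 36 (mod 41), and 36^37 mod 41 = 20.
h = q_inv·(m₁ − m₂) mod p = 39·(29 − 20) mod 47 = 22.
m = m₂ + h·q = 20 + 22·41 = 922.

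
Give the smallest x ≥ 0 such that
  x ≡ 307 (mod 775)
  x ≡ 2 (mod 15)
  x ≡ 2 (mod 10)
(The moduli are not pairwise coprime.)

gcd(775, 15) = 5 and 5 | (2 − 307), so the pair is consistent; merging gives x ≡ 1082 (mod 2325), where 2325 = lcm(775, 15).
gcd(2325, 10) = 5 and 5 | (2 − 1082), so the pair is consistent; merging gives x ≡ 1082 (mod 4650), where 4650 = lcm(2325, 10).
The solution is unique modulo lcm(775, 15, 10) = 4650.

1082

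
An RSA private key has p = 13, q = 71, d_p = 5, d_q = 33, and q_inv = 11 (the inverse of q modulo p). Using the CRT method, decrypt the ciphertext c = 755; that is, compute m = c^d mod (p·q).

m₁ = c^(d_p) mod p: c ≡ 1 (mod 13), and 1^5 mod 13 = 1.
m₂ = c^(d_q) mod q: c ≡ 45 (mod 71), and 45^33 mod 71 = 48.
h = q_inv·(m₁ − m₂) mod p = 11·(1 − 48) mod 13 = 3.
m = m₂ + h·q = 48 + 3·71 = 261.

261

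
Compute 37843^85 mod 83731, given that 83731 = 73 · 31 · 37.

23931

Mod 73: 37843 ≡ 29; by Fermat, exponent reduces to 85 mod 72 = 13; 29^13 ≡ 60 (mod 73).
Mod 31: 37843 ≡ 23; by Fermat, exponent reduces to 85 mod 30 = 25; 23^25 ≡ 30 (mod 31).
Mod 37: 37843 ≡ 29; by Fermat, exponent reduces to 85 mod 36 = 13; 29^13 ≡ 29 (mod 37).
Combine by CRT: x ≡ 60 (mod 73), x ≡ 30 (mod 31), x ≡ 29 (mod 37) ⇒ x ≡ 23931 (mod 83731).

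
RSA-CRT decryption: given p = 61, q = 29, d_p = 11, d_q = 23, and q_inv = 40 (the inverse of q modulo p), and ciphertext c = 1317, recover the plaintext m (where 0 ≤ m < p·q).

m₁ = c^(d_p) mod p: c ≡ 36 (mod 61), and 36^11 mod 61 = 45.
m₂ = c^(d_q) mod q: c ≡ 12 (mod 29), and 12^23 mod 29 = 17.
h = q_inv·(m₁ − m₂) mod p = 40·(45 − 17) mod 61 = 22.
m = m₂ + h·q = 17 + 22·29 = 655.

655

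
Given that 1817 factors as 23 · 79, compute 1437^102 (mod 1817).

1705

Mod 23: 1437 ≡ 11; by Fermat, exponent reduces to 102 mod 22 = 14; 11^14 ≡ 3 (mod 23).
Mod 79: 1437 ≡ 15; by Fermat, exponent reduces to 102 mod 78 = 24; 15^24 ≡ 46 (mod 79).
Combine by CRT: x ≡ 3 (mod 23), x ≡ 46 (mod 79) ⇒ x ≡ 1705 (mod 1817).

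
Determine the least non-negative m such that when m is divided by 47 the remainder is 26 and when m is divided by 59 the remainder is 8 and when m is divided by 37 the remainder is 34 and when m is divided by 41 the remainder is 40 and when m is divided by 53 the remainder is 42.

167146831

Combine the congruences pairwise.
From m ≡ 26 (mod 47) write m = 26 + 47t. Substituting into m ≡ 8 (mod 59) gives 47t ≡ 41 (mod 59), and since 47⁻¹ ≡ 54 (mod 59), t ≡ 31. Hence m ≡ 26 + 47·31 = 1483 (mod 2773).
From m ≡ 1483 (mod 2773) write m = 1483 + 2773t. Substituting into m ≡ 34 (mod 37) gives 2773t ≡ 31 (mod 37), and since 35⁻¹ ≡ 18 (mod 37), t ≡ 3. Hence m ≡ 1483 + 2773·3 = 9802 (mod 102601).
From m ≡ 9802 (mod 102601) write m = 9802 + 102601t. Substituting into m ≡ 40 (mod 41) gives 102601t ≡ 37 (mod 41), and since 19⁻¹ ≡ 13 (mod 41), t ≡ 30. Hence m ≡ 9802 + 102601·30 = 3087832 (mod 4206641).
From m ≡ 3087832 (mod 4206641) write m = 3087832 + 4206641t. Substituting into m ≡ 42 (mod 53) gives 4206641t ≡ 43 (mod 53), and since 31⁻¹ ≡ 12 (mod 53), t ≡ 39. Hence m ≡ 3087832 + 4206641·39 = 167146831 (mod 222951973).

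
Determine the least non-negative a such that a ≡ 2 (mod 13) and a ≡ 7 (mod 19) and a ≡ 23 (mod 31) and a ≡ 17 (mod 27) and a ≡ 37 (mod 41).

The moduli are pairwise coprime; N = 13·19·31·27·41 = 8476299.
N/13 = 652023; 652023 ≡ 8 (mod 13); 8·5 ≡ 1, so inverse 5.
N/19 = 446121; 446121 ≡ 1 (mod 19), inverse 1.
N/31 = 273429; 273429 ≡ 9 (mod 31); 9·7 ≡ 1, so inverse 7.
N/27 = 313937; 313937 ≡ 8 (mod 27); 8·17 ≡ 1, so inverse 17.
N/41 = 206739; 206739 ≡ 17 (mod 41); 17·29 ≡ 1, so inverse 29.
a ≡ 2·652023·5 + 7·446121·1 + 23·273429·7 + 17·313937·17 + 37·206739·29 = 366223886.
366223886 mod 8476299 = 1743029.

1743029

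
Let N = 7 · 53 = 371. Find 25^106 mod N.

Mod 7: 25 ≡ 4; by Fermat, exponent reduces to 106 mod 6 = 4; 4^4 ≡ 4 (mod 7).
Mod 53: 25 ≡ 25; by Fermat, exponent reduces to 106 mod 52 = 2; 25^2 ≡ 42 (mod 53).
Combine by CRT: x ≡ 4 (mod 7), x ≡ 42 (mod 53) ⇒ x ≡ 95 (mod 371).

95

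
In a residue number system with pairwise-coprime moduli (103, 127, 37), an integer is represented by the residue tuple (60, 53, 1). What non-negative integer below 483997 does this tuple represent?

104193

From x ≡ 60 (mod 103) write x = 60 + 103t. Substituting into x ≡ 53 (mod 127) gives 103t ≡ 120 (mod 127), and since 103⁻¹ ≡ 37 (mod 127), t ≡ 122. Hence x ≡ 60 + 103·122 = 12626 (mod 13081).
From x ≡ 12626 (mod 13081) write x = 12626 + 13081t. Substituting into x ≡ 1 (mod 37) gives 13081t ≡ 29 (mod 37), and since 20⁻¹ ≡ 13 (mod 37), t ≡ 7. Hence x ≡ 12626 + 13081·7 = 104193 (mod 483997).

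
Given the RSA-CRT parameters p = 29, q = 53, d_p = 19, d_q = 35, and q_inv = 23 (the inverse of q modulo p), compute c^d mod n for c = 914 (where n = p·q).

309

m₁ = c^(d_p) mod p: c ≡ 15 (mod 29), and 15^19 mod 29 = 19.
m₂ = c^(d_q) mod q: c ≡ 13 (mod 53), and 13^35 mod 53 = 44.
h = q_inv·(m₁ − m₂) mod p = 23·(19 − 44) mod 29 = 5.
m = m₂ + h·q = 44 + 5·53 = 309.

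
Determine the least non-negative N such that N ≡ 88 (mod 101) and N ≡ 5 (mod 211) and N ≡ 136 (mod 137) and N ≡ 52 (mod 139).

226769934

The moduli are pairwise coprime; M = 101·211·137·139 = 405825373.
M/101 = 4018073; 4018073 ≡ 91 (mod 101); 91·10 ≡ 1, so inverse 10.
M/211 = 1923343; 1923343 ≡ 78 (mod 211); 78·46 ≡ 1, so inverse 46.
M/137 = 2962229; 2962229 ≡ 15 (mod 137); 15·64 ≡ 1, so inverse 64.
M/139 = 2919607; 2919607 ≡ 51 (mod 139); 51·30 ≡ 1, so inverse 30.
N ≡ 88·4018073·10 + 5·1923343·46 + 136·2962229·64 + 52·2919607·30 = 34316101266.
34316101266 mod 405825373 = 226769934.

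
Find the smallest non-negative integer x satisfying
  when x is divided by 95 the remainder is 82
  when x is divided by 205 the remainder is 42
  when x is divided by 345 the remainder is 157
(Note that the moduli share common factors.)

gcd(95, 205) = 5 and 5 | (42 − 82), so the pair is consistent; merging gives x ≡ 1887 (mod 3895), where 3895 = lcm(95, 205).
gcd(3895, 345) = 5 and 5 | (157 − 1887), so the pair is consistent; merging gives x ≡ 122632 (mod 268755), where 268755 = lcm(3895, 345).
The solution is unique modulo lcm(95, 205, 345) = 268755.

122632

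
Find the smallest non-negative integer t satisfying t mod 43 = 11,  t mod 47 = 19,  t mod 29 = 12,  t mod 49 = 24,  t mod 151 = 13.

353822458

From t ≡ 11 (mod 43) write t = 11 + 43s. Substituting into t ≡ 19 (mod 47) gives 43s ≡ 8 (mod 47), and since 43⁻¹ ≡ 35 (mod 47), s ≡ 45. Hence t ≡ 11 + 43·45 = 1946 (mod 2021).
From t ≡ 1946 (mod 2021) write t = 1946 + 2021s. Substituting into t ≡ 12 (mod 29) gives 2021s ≡ 9 (mod 29), and since 20⁻¹ ≡ 16 (mod 29), s ≡ 28. Hence t ≡ 1946 + 2021·28 = 58534 (mod 58609).
From t ≡ 58534 (mod 58609) write t = 58534 + 58609s. Substituting into t ≡ 24 (mod 49) gives 58609s ≡ 45 (mod 49), and since 5⁻¹ ≡ 10 (mod 49), s ≡ 9. Hence t ≡ 58534 + 58609·9 = 586015 (mod 2871841).
From t ≡ 586015 (mod 2871841) write t = 586015 + 2871841s. Substituting into t ≡ 13 (mod 151) gives 2871841s ≡ 29 (mod 151), and since 123⁻¹ ≡ 124 (mod 151), s ≡ 123. Hence t ≡ 586015 + 2871841·123 = 353822458 (mod 433647991).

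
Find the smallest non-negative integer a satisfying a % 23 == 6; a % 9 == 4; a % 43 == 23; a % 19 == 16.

40486

The moduli are pairwise coprime; N = 23·9·43·19 = 169119.
N/23 = 7353; 7353 ≡ 16 (mod 23); 16·13 ≡ 1, so inverse 13.
N/9 = 18791; 18791 ≡ 8 (mod 9); 8·8 ≡ 1, so inverse 8.
N/43 = 3933; 3933 ≡ 20 (mod 43); 20·28 ≡ 1, so inverse 28.
N/19 = 8901; 8901 ≡ 9 (mod 19); 9·17 ≡ 1, so inverse 17.
a ≡ 6·7353·13 + 4·18791·8 + 23·3933·28 + 16·8901·17 = 6128770.
6128770 mod 169119 = 40486.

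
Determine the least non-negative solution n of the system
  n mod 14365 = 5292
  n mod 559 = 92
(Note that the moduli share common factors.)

Combine the congruences pairwise.
gcd(14365, 559) = 13 and 13 | (92 − 5292), so the pair is consistent; merging gives n ≡ 19657 (mod 617695), where 617695 = lcm(14365, 559).
The solution is unique modulo lcm(14365, 559) = 617695.

19657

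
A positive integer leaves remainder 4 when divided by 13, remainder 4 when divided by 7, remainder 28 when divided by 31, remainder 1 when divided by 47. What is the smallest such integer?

Combine the congruences pairwise.
From t ≡ 4 (mod 13) write t = 4 + 13s. Substituting into t ≡ 4 (mod 7) gives 13s ≡ 0 (mod 7), and since 6⁻¹ ≡ 6 (mod 7), s ≡ 0. Hence t ≡ 4 + 13·0 = 4 (mod 91).
From t ≡ 4 (mod 91) write t = 4 + 91s. Substituting into t ≡ 28 (mod 31) gives 91s ≡ 24 (mod 31), and since 29⁻¹ ≡ 15 (mod 31), s ≡ 19. Hence t ≡ 4 + 91·19 = 1733 (mod 2821).
From t ≡ 1733 (mod 2821) write t = 1733 + 2821s. Substituting into t ≡ 1 (mod 47) gives 2821s ≡ 7 (mod 47), and since 1⁻¹ ≡ 1 (mod 47), s ≡ 7. Hence t ≡ 1733 + 2821·7 = 21480 (mod 132587).

21480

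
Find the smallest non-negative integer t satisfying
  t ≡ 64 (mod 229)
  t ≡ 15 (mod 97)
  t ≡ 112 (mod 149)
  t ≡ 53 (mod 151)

186082487

From t ≡ 64 (mod 229) write t = 64 + 229s. Substituting into t ≡ 15 (mod 97) gives 229s ≡ 48 (mod 97), and since 35⁻¹ ≡ 61 (mod 97), s ≡ 18. Hence t ≡ 64 + 229·18 = 4186 (mod 22213).
From t ≡ 4186 (mod 22213) write t = 4186 + 22213s. Substituting into t ≡ 112 (mod 149) gives 22213s ≡ 98 (mod 149), and since 12⁻¹ ≡ 87 (mod 149), s ≡ 33. Hence t ≡ 4186 + 22213·33 = 737215 (mod 3309737).
From t ≡ 737215 (mod 3309737) write t = 737215 + 3309737s. Substituting into t ≡ 53 (mod 151) gives 3309737s ≡ 20 (mod 151), and since 119⁻¹ ≡ 33 (mod 151), s ≡ 56. Hence t ≡ 737215 + 3309737·56 = 186082487 (mod 499770287).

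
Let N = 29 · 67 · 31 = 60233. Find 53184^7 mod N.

25334

Mod 29: 53184 ≡ 27; 27^7 ≡ 17 (mod 29).
Mod 67: 53184 ≡ 53; 53^7 ≡ 8 (mod 67).
Mod 31: 53184 ≡ 19; 19^7 ≡ 7 (mod 31).
Combine by CRT: x ≡ 17 (mod 29), x ≡ 8 (mod 67), x ≡ 7 (mod 31) ⇒ x ≡ 25334 (mod 60233).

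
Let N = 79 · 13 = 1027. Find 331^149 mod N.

938

Mod 79: 331 ≡ 15; by Fermat, exponent reduces to 149 mod 78 = 71; 15^71 ≡ 69 (mod 79).
Mod 13: 331 ≡ 6; by Fermat, exponent reduces to 149 mod 12 = 5; 6^5 ≡ 2 (mod 13).
Combine by CRT: x ≡ 69 (mod 79), x ≡ 2 (mod 13) ⇒ x ≡ 938 (mod 1027).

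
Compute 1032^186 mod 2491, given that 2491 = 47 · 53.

Mod 47: 1032 ≡ 45; by Fermat, exponent reduces to 186 mod 46 = 2; 45^2 ≡ 4 (mod 47).
Mod 53: 1032 ≡ 25; by Fermat, exponent reduces to 186 mod 52 = 30; 25^30 ≡ 15 (mod 53).
Combine by CRT: x ≡ 4 (mod 47), x ≡ 15 (mod 53) ⇒ x ≡ 333 (mod 2491).

333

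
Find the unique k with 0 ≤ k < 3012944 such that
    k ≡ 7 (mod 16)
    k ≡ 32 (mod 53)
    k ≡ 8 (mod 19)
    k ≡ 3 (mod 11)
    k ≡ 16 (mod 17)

The moduli are pairwise coprime; N = 16·53·19·11·17 = 3012944.
N/16 = 188309; 188309 ≡ 5 (mod 16); 5·13 ≡ 1, so inverse 13.
N/53 = 56848; 56848 ≡ 32 (mod 53); 32·5 ≡ 1, so inverse 5.
N/19 = 158576; 158576 ≡ 2 (mod 19); 2·10 ≡ 1, so inverse 10.
N/11 = 273904; 273904 ≡ 4 (mod 11); 4·3 ≡ 1, so inverse 3.
N/17 = 177232; 177232 ≡ 7 (mod 17); 7·5 ≡ 1, so inverse 5.
k ≡ 7·188309·13 + 32·56848·5 + 8·158576·10 + 3·273904·3 + 16·177232·5 = 55561575.
55561575 mod 3012944 = 1328583.

1328583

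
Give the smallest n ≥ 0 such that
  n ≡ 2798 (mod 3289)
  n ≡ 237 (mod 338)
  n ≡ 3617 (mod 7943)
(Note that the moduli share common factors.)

400767

Combine the congruences pairwise.
gcd(3289, 338) = 13 and 13 | (237 − 2798), so the pair is consistent; merging gives n ≡ 58711 (mod 85514), where 85514 = lcm(3289, 338).
gcd(85514, 7943) = 169 and 169 | (3617 − 58711), so the pair is consistent; merging gives n ≡ 400767 (mod 4019158), where 4019158 = lcm(85514, 7943).
The solution is unique modulo lcm(3289, 338, 7943) = 4019158.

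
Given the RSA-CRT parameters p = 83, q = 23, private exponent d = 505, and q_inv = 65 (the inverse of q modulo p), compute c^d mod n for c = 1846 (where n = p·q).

740

d_p = d mod (p−1) = 505 mod 82 = 13; d_q = d mod (q−1) = 21.
m₁ = c^(d_p) mod p: c ≡ 20 (mod 83), and 20^13 mod 83 = 76.
m₂ = c^(d_q) mod q: c ≡ 6 (mod 23), and 6^21 mod 23 = 4.
h = q_inv·(m₁ − m₂) mod p = 65·(76 − 4) mod 83 = 32.
m = m₂ + h·q = 4 + 32·23 = 740.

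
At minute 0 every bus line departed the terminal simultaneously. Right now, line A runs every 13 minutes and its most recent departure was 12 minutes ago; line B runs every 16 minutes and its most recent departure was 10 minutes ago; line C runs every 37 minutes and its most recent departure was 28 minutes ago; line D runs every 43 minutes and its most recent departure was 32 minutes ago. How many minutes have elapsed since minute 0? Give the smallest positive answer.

303354

The moduli are pairwise coprime; N = 13·16·37·43 = 330928.
N/13 = 25456; 25456 ≡ 2 (mod 13); 2·7 ≡ 1, so inverse 7.
N/16 = 20683; 20683 ≡ 11 (mod 16); 11·3 ≡ 1, so inverse 3.
N/37 = 8944; 8944 ≡ 27 (mod 37); 27·11 ≡ 1, so inverse 11.
N/43 = 7696; 7696 ≡ 42 (mod 43); 42·42 ≡ 1, so inverse 42.
t ≡ 12·25456·7 + 10·20683·3 + 28·8944·11 + 32·7696·42 = 15856970.
15856970 mod 330928 = 303354.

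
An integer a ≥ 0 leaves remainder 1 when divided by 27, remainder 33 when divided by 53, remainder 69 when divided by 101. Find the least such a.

57538

The moduli are pairwise coprime; N = 27·53·101 = 144531.
N/27 = 5353; 5353 ≡ 7 (mod 27); 7·4 ≡ 1, so inverse 4.
N/53 = 2727; 2727 ≡ 24 (mod 53); 24·42 ≡ 1, so inverse 42.
N/101 = 1431; 1431 ≡ 17 (mod 101); 17·6 ≡ 1, so inverse 6.
a ≡ 1·5353·4 + 33·2727·42 + 69·1431·6 = 4393468.
4393468 mod 144531 = 57538.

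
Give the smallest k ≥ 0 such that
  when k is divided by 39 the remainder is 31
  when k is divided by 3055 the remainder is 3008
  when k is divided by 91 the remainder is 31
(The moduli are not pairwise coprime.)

36613

Combine the congruences pairwise.
gcd(39, 3055) = 13 and 13 | (3008 − 31), so the pair is consistent; merging gives k ≡ 9118 (mod 9165), where 9165 = lcm(39, 3055).
gcd(9165, 91) = 13 and 13 | (31 − 9118), so the pair is consistent; merging gives k ≡ 36613 (mod 64155), where 64155 = lcm(9165, 91).
The solution is unique modulo lcm(39, 3055, 91) = 64155.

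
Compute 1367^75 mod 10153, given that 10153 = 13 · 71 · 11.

Mod 13: 1367 ≡ 2; by Fermat, exponent reduces to 75 mod 12 = 3; 2^3 ≡ 8 (mod 13).
Mod 71: 1367 ≡ 18; by Fermat, exponent reduces to 75 mod 70 = 5; 18^5 ≡ 45 (mod 71).
Mod 11: 1367 ≡ 3; by Fermat, exponent reduces to 75 mod 10 = 5; 3^5 ≡ 1 (mod 11).
Combine by CRT: x ≡ 8 (mod 13), x ≡ 45 (mod 71), x ≡ 1 (mod 11) ⇒ x ≡ 1607 (mod 10153).

1607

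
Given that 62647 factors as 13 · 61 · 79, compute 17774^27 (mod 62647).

12481

Mod 13: 17774 ≡ 3; by Fermat, exponent reduces to 27 mod 12 = 3; 3^3 ≡ 1 (mod 13).
Mod 61: 17774 ≡ 23; 23^27 ≡ 37 (mod 61).
Mod 79: 17774 ≡ 78; 78^27 ≡ 78 (mod 79).
Combine by CRT: x ≡ 1 (mod 13), x ≡ 37 (mod 61), x ≡ 78 (mod 79) ⇒ x ≡ 12481 (mod 62647).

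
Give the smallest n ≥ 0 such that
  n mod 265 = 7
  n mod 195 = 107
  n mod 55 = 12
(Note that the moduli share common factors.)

Combine the congruences pairwise.
gcd(265, 195) = 5 and 5 | (107 − 7), so the pair is consistent; merging gives n ≡ 1862 (mod 10335), where 10335 = lcm(265, 195).
gcd(10335, 55) = 5 and 5 | (12 − 1862), so the pair is consistent; merging gives n ≡ 74207 (mod 113685), where 113685 = lcm(10335, 55).
The solution is unique modulo lcm(265, 195, 55) = 113685.

74207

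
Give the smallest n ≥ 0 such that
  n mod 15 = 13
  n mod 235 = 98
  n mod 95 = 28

11143

gcd(15, 235) = 5 and 5 | (98 − 13), so the pair is consistent; merging gives n ≡ 568 (mod 705), where 705 = lcm(15, 235).
gcd(705, 95) = 5 and 5 | (28 − 568), so the pair is consistent; merging gives n ≡ 11143 (mod 13395), where 13395 = lcm(705, 95).
The solution is unique modulo lcm(15, 235, 95) = 13395.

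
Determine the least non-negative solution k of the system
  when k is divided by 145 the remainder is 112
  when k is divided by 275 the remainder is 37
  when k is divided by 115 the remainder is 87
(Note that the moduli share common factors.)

gcd(145, 275) = 5 and 5 | (37 − 112), so the pair is consistent; merging gives k ≡ 6637 (mod 7975), where 7975 = lcm(145, 275).
gcd(7975, 115) = 5 and 5 | (87 − 6637), so the pair is consistent; merging gives k ≡ 30562 (mod 183425), where 183425 = lcm(7975, 115).
The solution is unique modulo lcm(145, 275, 115) = 183425.

30562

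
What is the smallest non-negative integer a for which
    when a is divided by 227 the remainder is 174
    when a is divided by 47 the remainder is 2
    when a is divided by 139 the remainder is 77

The moduli are pairwise coprime; N = 227·47·139 = 1482991.
N/227 = 6533; 6533 ≡ 177 (mod 227); 177·59 ≡ 1, so inverse 59.
N/47 = 31553; 31553 ≡ 16 (mod 47); 16·3 ≡ 1, so inverse 3.
N/139 = 10669; 10669 ≡ 105 (mod 139); 105·94 ≡ 1, so inverse 94.
a ≡ 174·6533·59 + 2·31553·3 + 77·10669·94 = 144479318.
144479318 mod 1482991 = 629191.

629191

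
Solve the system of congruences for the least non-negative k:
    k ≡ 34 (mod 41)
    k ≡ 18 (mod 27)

From k ≡ 34 (mod 41) write k = 34 + 41t. Substituting into k ≡ 18 (mod 27) gives 41t ≡ 11 (mod 27), and since 14⁻¹ ≡ 2 (mod 27), t ≡ 22. Hence k ≡ 34 + 41·22 = 936 (mod 1107).

936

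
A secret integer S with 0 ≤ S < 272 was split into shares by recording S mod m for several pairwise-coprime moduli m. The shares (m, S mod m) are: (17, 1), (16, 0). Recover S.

From S ≡ 1 (mod 17) write S = 1 + 17t. Substituting into S ≡ 0 (mod 16) gives 17t ≡ 15 (mod 16), and since 1⁻¹ ≡ 1 (mod 16), t ≡ 15. Hence S ≡ 1 + 17·15 = 256 (mod 272).

256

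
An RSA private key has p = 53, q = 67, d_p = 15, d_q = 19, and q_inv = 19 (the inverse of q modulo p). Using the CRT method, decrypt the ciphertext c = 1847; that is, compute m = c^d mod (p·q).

m₁ = c^(d_p) mod p: c ≡ 45 (mod 53), and 45^15 mod 53 = 12.
m₂ = c^(d_q) mod q: c ≡ 38 (mod 67), and 38^19 mod 67 = 38.
h = q_inv·(m₁ − m₂) mod p = 19·(12 − 38) mod 53 = 36.
m = m₂ + h·q = 38 + 36·67 = 2450.

2450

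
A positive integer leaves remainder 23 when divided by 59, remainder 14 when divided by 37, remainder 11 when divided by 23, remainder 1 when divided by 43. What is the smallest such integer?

127109

From a ≡ 23 (mod 59) write a = 23 + 59t. Substituting into a ≡ 14 (mod 37) gives 59t ≡ 28 (mod 37), and since 22⁻¹ ≡ 32 (mod 37), t ≡ 8. Hence a ≡ 23 + 59·8 = 495 (mod 2183).
From a ≡ 495 (mod 2183) write a = 495 + 2183t. Substituting into a ≡ 11 (mod 23) gives 2183t ≡ 22 (mod 23), and since 21⁻¹ ≡ 11 (mod 23), t ≡ 12. Hence a ≡ 495 + 2183·12 = 26691 (mod 50209).
From a ≡ 26691 (mod 50209) write a = 26691 + 50209t. Substituting into a ≡ 1 (mod 43) gives 50209t ≡ 13 (mod 43), and since 28⁻¹ ≡ 20 (mod 43), t ≡ 2. Hence a ≡ 26691 + 50209·2 = 127109 (mod 2158987).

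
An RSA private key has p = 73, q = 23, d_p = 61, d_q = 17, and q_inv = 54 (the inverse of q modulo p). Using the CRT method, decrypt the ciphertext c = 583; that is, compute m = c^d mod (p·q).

1094

m₁ = c^(d_p) mod p: c ≡ 72 (mod 73), and 72^61 mod 73 = 72.
m₂ = c^(d_q) mod q: c ≡ 8 (mod 23), and 8^17 mod 23 = 13.
h = q_inv·(m₁ − m₂) mod p = 54·(72 − 13) mod 73 = 47.
m = m₂ + h·q = 13 + 47·23 = 1094.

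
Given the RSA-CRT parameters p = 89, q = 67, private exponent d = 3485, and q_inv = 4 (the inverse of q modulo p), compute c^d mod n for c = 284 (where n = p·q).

d_p = d mod (p−1) = 3485 mod 88 = 53; d_q = d mod (q−1) = 53.
m₁ = c^(d_p) mod p: c ≡ 17 (mod 89), and 17^53 mod 89 = 47.
m₂ = c^(d_q) mod q: c ≡ 16 (mod 67), and 16^53 mod 67 = 36.
h = q_inv·(m₁ − m₂) mod p = 4·(47 − 36) mod 89 = 44.
m = m₂ + h·q = 36 + 44·67 = 2984.

2984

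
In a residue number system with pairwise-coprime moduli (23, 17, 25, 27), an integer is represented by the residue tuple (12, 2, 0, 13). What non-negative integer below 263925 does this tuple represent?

The moduli are pairwise coprime; N = 23·17·25·27 = 263925.
N/23 = 11475; 11475 ≡ 21 (mod 23); 21·11 ≡ 1, so inverse 11.
N/17 = 15525; 15525 ≡ 4 (mod 17); 4·13 ≡ 1, so inverse 13.
N/25 = 10557; 10557 ≡ 7 (mod 25); 7·18 ≡ 1, so inverse 18.
N/27 = 9775; 9775 ≡ 1 (mod 27), inverse 1.
x ≡ 12·11475·11 + 2·15525·13 + 0·10557·18 + 13·9775·1 = 2045425.
2045425 mod 263925 = 197950.

197950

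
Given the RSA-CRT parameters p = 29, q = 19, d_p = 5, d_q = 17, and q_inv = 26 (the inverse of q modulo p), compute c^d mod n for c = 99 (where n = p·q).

m₁ = c^(d_p) mod p: c ≡ 12 (mod 29), and 12^5 mod 29 = 12.
m₂ = c^(d_q) mod q: c ≡ 4 (mod 19), and 4^17 mod 19 = 5.
h = q_inv·(m₁ − m₂) mod p = 26·(12 − 5) mod 29 = 8.
m = m₂ + h·q = 5 + 8·19 = 157.

157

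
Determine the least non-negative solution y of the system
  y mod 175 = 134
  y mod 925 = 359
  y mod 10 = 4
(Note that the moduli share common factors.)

12384

Combine the congruences pairwise.
gcd(175, 925) = 25 and 25 | (359 − 134), so the pair is consistent; merging gives y ≡ 5909 (mod 6475), where 6475 = lcm(175, 925).
gcd(6475, 10) = 5 and 5 | (4 − 5909), so the pair is consistent; merging gives y ≡ 12384 (mod 12950), where 12950 = lcm(6475, 10).
The solution is unique modulo lcm(175, 925, 10) = 12950.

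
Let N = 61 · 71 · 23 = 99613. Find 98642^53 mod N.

Mod 61: 98642 ≡ 5; 5^53 ≡ 19 (mod 61).
Mod 71: 98642 ≡ 23; 23^53 ≡ 41 (mod 71).
Mod 23: 98642 ≡ 18; by Fermat, exponent reduces to 53 mod 22 = 9; 18^9 ≡ 12 (mod 23).
Combine by CRT: x ≡ 19 (mod 61), x ≡ 41 (mod 71), x ≡ 12 (mod 23) ⇒ x ≡ 70047 (mod 99613).

70047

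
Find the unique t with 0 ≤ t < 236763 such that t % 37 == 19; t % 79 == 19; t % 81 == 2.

The moduli are pairwise coprime; N = 37·79·81 = 236763.
N/37 = 6399; 6399 ≡ 35 (mod 37); 35·18 ≡ 1, so inverse 18.
N/79 = 2997; 2997 ≡ 74 (mod 79); 74·63 ≡ 1, so inverse 63.
N/81 = 2923; 2923 ≡ 7 (mod 81); 7·58 ≡ 1, so inverse 58.
t ≡ 19·6399·18 + 19·2997·63 + 2·2923·58 = 6114935.
6114935 mod 236763 = 195860.

195860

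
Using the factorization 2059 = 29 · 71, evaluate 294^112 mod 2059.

Mod 29: 294 ≡ 4; since 28 | 112, by Fermat 4^112 ≡ 1 (mod 29).
Mod 71: 294 ≡ 10; by Fermat, exponent reduces to 112 mod 70 = 42; 10^42 ≡ 5 (mod 71).
Combine by CRT: x ≡ 1 (mod 29), x ≡ 5 (mod 71) ⇒ x ≡ 1567 (mod 2059).

1567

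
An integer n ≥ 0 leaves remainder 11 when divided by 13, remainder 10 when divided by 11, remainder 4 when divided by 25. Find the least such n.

3079

The moduli are pairwise coprime; M = 13·11·25 = 3575.
M/13 = 275; 275 ≡ 2 (mod 13); 2·7 ≡ 1, so inverse 7.
M/11 = 325; 325 ≡ 6 (mod 11); 6·2 ≡ 1, so inverse 2.
M/25 = 143; 143 ≡ 18 (mod 25); 18·7 ≡ 1, so inverse 7.
n ≡ 11·275·7 + 10·325·2 + 4·143·7 = 31679.
31679 mod 3575 = 3079.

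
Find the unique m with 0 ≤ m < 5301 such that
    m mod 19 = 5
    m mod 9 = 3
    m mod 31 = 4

The moduli are pairwise coprime; N = 19·9·31 = 5301.
N/19 = 279; 279 ≡ 13 (mod 19); 13·3 ≡ 1, so inverse 3.
N/9 = 589; 589 ≡ 4 (mod 9); 4·7 ≡ 1, so inverse 7.
N/31 = 171; 171 ≡ 16 (mod 31); 16·2 ≡ 1, so inverse 2.
m ≡ 5·279·3 + 3·589·7 + 4·171·2 = 17922.
17922 mod 5301 = 2019.

2019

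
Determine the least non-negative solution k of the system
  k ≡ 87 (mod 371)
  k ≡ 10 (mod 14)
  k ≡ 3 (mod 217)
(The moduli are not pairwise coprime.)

gcd(371, 14) = 7 and 7 | (10 − 87), so the pair is consistent; merging gives k ≡ 458 (mod 742), where 742 = lcm(371, 14).
gcd(742, 217) = 7 and 7 | (3 − 458), so the pair is consistent; merging gives k ≡ 19750 (mod 23002), where 23002 = lcm(742, 217).
The solution is unique modulo lcm(371, 14, 217) = 23002.

19750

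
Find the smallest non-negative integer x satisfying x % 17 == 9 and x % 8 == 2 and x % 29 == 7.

2066

The moduli are pairwise coprime; N = 17·8·29 = 3944.
N/17 = 232; 232 ≡ 11 (mod 17); 11·14 ≡ 1, so inverse 14.
N/8 = 493; 493 ≡ 5 (mod 8); 5·5 ≡ 1, so inverse 5.
N/29 = 136; 136 ≡ 20 (mod 29); 20·16 ≡ 1, so inverse 16.
x ≡ 9·232·14 + 2·493·5 + 7·136·16 = 49394.
49394 mod 3944 = 2066.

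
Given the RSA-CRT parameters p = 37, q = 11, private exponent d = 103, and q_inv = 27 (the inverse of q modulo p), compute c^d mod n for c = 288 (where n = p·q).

8

d_p = d mod (p−1) = 103 mod 36 = 31; d_q = d mod (q−1) = 3.
m₁ = c^(d_p) mod p: c ≡ 29 (mod 37), and 29^31 mod 37 = 8.
m₂ = c^(d_q) mod q: c ≡ 2 (mod 11), and 2^3 mod 11 = 8.
h = q_inv·(m₁ − m₂) mod p = 27·(8 − 8) mod 37 = 0.
m = m₂ + h·q = 8 + 0·11 = 8.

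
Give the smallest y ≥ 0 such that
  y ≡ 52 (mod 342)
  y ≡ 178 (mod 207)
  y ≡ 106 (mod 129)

64348

Combine the congruences pairwise.
gcd(342, 207) = 9 and 9 | (178 − 52), so the pair is consistent; merging gives y ≡ 1420 (mod 7866), where 7866 = lcm(342, 207).
gcd(7866, 129) = 3 and 3 | (106 − 1420), so the pair is consistent; merging gives y ≡ 64348 (mod 338238), where 338238 = lcm(7866, 129).
The solution is unique modulo lcm(342, 207, 129) = 338238.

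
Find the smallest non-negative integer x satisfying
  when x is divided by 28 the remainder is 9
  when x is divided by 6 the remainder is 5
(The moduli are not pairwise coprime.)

65

gcd(28, 6) = 2 and 2 | (5 − 9), so the pair is consistent; merging gives x ≡ 65 (mod 84), where 84 = lcm(28, 6).
The solution is unique modulo lcm(28, 6) = 84.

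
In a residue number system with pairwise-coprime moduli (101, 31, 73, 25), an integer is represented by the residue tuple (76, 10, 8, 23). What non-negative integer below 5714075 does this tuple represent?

From x ≡ 76 (mod 101) write x = 76 + 101t. Substituting into x ≡ 10 (mod 31) gives 101t ≡ 27 (mod 31), and since 8⁻¹ ≡ 4 (mod 31), t ≡ 15. Hence x ≡ 76 + 101·15 = 1591 (mod 3131).
From x ≡ 1591 (mod 3131) write x = 1591 + 3131t. Substituting into x ≡ 8 (mod 73) gives 3131t ≡ 23 (mod 73), and since 65⁻¹ ≡ 9 (mod 73), t ≡ 61. Hence x ≡ 1591 + 3131·61 = 192582 (mod 228563).
From x ≡ 192582 (mod 228563) write x = 192582 + 228563t. Substituting into x ≡ 23 (mod 25) gives 228563t ≡ 16 (mod 25), and since 13⁻¹ ≡ 2 (mod 25), t ≡ 7. Hence x ≡ 192582 + 228563·7 = 1792523 (mod 5714075).

1792523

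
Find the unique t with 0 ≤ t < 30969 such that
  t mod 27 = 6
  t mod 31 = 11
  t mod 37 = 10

From t ≡ 6 (mod 27) write t = 6 + 27s. Substituting into t ≡ 11 (mod 31) gives 27s ≡ 5 (mod 31), and since 27⁻¹ ≡ 23 (mod 31), s ≡ 22. Hence t ≡ 6 + 27·22 = 600 (mod 837).
From t ≡ 600 (mod 837) write t = 600 + 837s. Substituting into t ≡ 10 (mod 37) gives 837s ≡ 2 (mod 37), and since 23⁻¹ ≡ 29 (mod 37), s ≡ 21. Hence t ≡ 600 + 837·21 = 18177 (mod 30969).

18177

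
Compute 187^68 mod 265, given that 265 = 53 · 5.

116

Mod 53: 187 ≡ 28; by Fermat, exponent reduces to 68 mod 52 = 16; 28^16 ≡ 10 (mod 53).
Mod 5: 187 ≡ 2; since 4 | 68, by Fermat 2^68 ≡ 1 (mod 5).
Combine by CRT: x ≡ 10 (mod 53), x ≡ 1 (mod 5) ⇒ x ≡ 116 (mod 265).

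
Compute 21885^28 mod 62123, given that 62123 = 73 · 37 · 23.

10727

Mod 73: 21885 ≡ 58; 58^28 ≡ 69 (mod 73).
Mod 37: 21885 ≡ 18; 18^28 ≡ 34 (mod 37).
Mod 23: 21885 ≡ 12; by Fermat, exponent reduces to 28 mod 22 = 6; 12^6 ≡ 9 (mod 23).
Combine by CRT: x ≡ 69 (mod 73), x ≡ 34 (mod 37), x ≡ 9 (mod 23) ⇒ x ≡ 10727 (mod 62123).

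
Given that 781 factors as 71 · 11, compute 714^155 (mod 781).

659

Mod 71: 714 ≡ 4; by Fermat, exponent reduces to 155 mod 70 = 15; 4^15 ≡ 20 (mod 71).
Mod 11: 714 ≡ 10; by Fermat, exponent reduces to 155 mod 10 = 5; 10^5 ≡ 10 (mod 11).
Combine by CRT: x ≡ 20 (mod 71), x ≡ 10 (mod 11) ⇒ x ≡ 659 (mod 781).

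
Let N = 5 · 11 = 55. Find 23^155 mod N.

Mod 5: 23 ≡ 3; by Fermat, exponent reduces to 155 mod 4 = 3; 3^3 ≡ 2 (mod 5).
Mod 11: 23 ≡ 1; by Fermat, exponent reduces to 155 mod 10 = 5; 1^5 ≡ 1 (mod 11).
Combine by CRT: x ≡ 2 (mod 5), x ≡ 1 (mod 11) ⇒ x ≡ 12 (mod 55).

12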